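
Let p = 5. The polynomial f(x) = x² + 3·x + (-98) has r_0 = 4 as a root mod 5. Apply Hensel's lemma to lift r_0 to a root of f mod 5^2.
r_1 = 24 (mod 25)

Hensel: r_{i+1} = r_i − f(r_i)·(f′(r_i))^{-1} mod 5^{i+2}, f′(x) = 2x + 3. Iterate:
  r_0 = 4 (mod 5)
  r_1 = 24 (mod 25)
Final: r = 24 satisfies f(r) ≡ 0 mod 5^2.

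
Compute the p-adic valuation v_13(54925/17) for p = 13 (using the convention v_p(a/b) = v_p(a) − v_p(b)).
v_13(54925/17) = 3

Factor powers of 13 from the numerator and denominator of the reduced fraction: 54925 = 13^3 · 25 and 17 = 13^0 · 17. Apply v_p(a/b) = v_p(a) − v_p(b): v_13(54925/17) = 3 − 0 = 3.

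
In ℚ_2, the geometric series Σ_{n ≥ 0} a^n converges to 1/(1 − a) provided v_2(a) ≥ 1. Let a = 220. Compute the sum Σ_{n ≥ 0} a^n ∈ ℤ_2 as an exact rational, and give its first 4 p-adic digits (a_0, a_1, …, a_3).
Σ a^n = 1/(1 − a) = -1/219;  first 4 digits = (1, 0, 1, 1)

v_2(a) = 2 ≥ 1, so the series converges in ℤ_2 to 1/(1 − a) = 1/(1 − 220) = -1/219. Expand this rational in ℤ_2: compute digits iteratively via d_i = x_i mod 2, x_{i+1} = (x_i − d_i)/2. The first 4 digits are (1, 0, 1, 1).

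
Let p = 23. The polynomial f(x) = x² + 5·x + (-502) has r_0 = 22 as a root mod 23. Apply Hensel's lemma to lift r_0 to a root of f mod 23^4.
r_3 = 78107 (mod 279841)

Hensel: r_{i+1} = r_i − f(r_i)·(f′(r_i))^{-1} mod 23^{i+2}, f′(x) = 2x + 5. Iterate:
  r_0 = 22 (mod 23)
  r_1 = 344 (mod 529)
  r_2 = 5105 (mod 12167)
  r_3 = 78107 (mod 279841)
Final: r = 78107 satisfies f(r) ≡ 0 mod 23^4.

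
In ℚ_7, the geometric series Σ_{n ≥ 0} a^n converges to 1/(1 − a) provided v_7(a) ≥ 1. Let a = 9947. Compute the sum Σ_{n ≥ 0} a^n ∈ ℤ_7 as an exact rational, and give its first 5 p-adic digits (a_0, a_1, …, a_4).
Σ a^n = 1/(1 − a) = -1/9946;  first 5 digits = (1, 0, 0, 1, 4)

v_7(a) = 3 ≥ 1, so the series converges in ℤ_7 to 1/(1 − a) = 1/(1 − 9947) = -1/9946. Expand this rational in ℤ_7: compute digits iteratively via d_i = x_i mod 7, x_{i+1} = (x_i − d_i)/7. The first 5 digits are (1, 0, 0, 1, 4).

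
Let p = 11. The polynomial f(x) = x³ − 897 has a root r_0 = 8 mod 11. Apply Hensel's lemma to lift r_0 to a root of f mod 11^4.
r_3 = 2021 (mod 14641)

Hensel: r_{i+1} = r_i − f(r_i)/f′(r_i) mod 11^{i+2}, where f′(x) = 3x². Iterate:
  r_0 = 8 (mod 11)
  r_1 = 85 (mod 121)
  r_2 = 690 (mod 1331)
  r_3 = 2021 (mod 14641)
Final: r = 2021 with f(r) ≡ 0 mod 11^4.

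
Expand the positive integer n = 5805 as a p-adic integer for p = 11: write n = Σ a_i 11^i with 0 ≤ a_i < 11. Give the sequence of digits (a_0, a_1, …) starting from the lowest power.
(a_0, a_1, …) = (8, 10, 3, 4)

Repeated division by 11 gives the digits low-to-high: 5805 = 8 + 10·11^1 + 3·11^2 + 4·11^3. Digit sequence: (8, 10, 3, 4).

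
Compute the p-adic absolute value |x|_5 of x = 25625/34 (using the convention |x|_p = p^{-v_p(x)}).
|25625/34|_5 = 1/625

Step 1 — compute v_5(x) by factoring powers of 5 out of the numerator and denominator: v_5(25625/34) = 4. Step 2 — apply |x|_p = p^{-v_p(x)} = 5^{-4} = 1/625.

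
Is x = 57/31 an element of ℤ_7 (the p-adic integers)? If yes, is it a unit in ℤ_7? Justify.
x ∈ ℤ_7^× (unit); v_7(x) = 0

ℤ_7 = {x ∈ ℚ_7 : v_7(x) ≥ 0} and ℤ_7^× = {x ∈ ℤ_7 : v_7(x) = 0}. Here v_7(57/31) = v_7(num) − v_7(den) = 0; compare against these criteria.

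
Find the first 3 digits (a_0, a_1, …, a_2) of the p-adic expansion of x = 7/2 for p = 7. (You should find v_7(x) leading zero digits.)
(a_0, …, a_2) = (0, 4, 3)

v_7(7/2) = 1, so a_0 = ... = a_0 = 0. Factor out: x = 7^1 · u with u = 1/2 a unit in ℤ_7. Expand u iteratively via a_{v+i} = u_i mod 7, u_{i+1} = (u_i − a_{v+i})/7:
  u_0 = 1/2;  a_1 = 4;  u_1 = (u_0 − 4)/7 = -1/2
  u_1 = -1/2;  a_2 = 3;  u_2 = (u_1 − 3)/7 = -1/2
Digits: (0, 4, 3).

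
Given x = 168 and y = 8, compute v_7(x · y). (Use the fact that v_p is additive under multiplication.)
v_7(1344) = 1

v_p(x) = 1 (factor: 168 = 7^1 · 24); v_p(y) = 0 (factor: 8 = 7^0 · 8). Additivity: v_p(xy) = v_p(x) + v_p(y) = 1 + 0 = 1. (Direct check: xy = 1344 = 7^1 · (192).)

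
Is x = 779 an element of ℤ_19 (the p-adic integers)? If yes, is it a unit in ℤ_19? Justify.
x ∈ ℤ_19 but not a unit; v_19(x) = 1 > 0

ℤ_19 = {x ∈ ℚ_19 : v_19(x) ≥ 0} and ℤ_19^× = {x ∈ ℤ_19 : v_19(x) = 0}. Here v_19(779) = v_19(num) − v_19(den) = 1; compare against these criteria.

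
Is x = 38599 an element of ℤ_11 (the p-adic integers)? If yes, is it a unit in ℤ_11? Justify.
x ∈ ℤ_11 but not a unit; v_11(x) = 3 > 0

ℤ_11 = {x ∈ ℚ_11 : v_11(x) ≥ 0} and ℤ_11^× = {x ∈ ℤ_11 : v_11(x) = 0}. Here v_11(38599) = v_11(num) − v_11(den) = 3; compare against these criteria.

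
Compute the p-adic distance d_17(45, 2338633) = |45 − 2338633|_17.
d_17(45, 2338633) = 1/83521

Step 1 — x − y = 45 − 2338633 = -2338588. Step 2 — v_17(-2338588) = 4 (factor: -2338588 = −(17^4 · 28); the sign does not affect v_p). Step 3 — |x − y|_17 = 17^{-4} = 1/83521.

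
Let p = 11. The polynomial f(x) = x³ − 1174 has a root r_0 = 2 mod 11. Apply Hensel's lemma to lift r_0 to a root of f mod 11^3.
r_2 = 684 (mod 1331)

Hensel: r_{i+1} = r_i − f(r_i)/f′(r_i) mod 11^{i+2}, where f′(x) = 3x². Iterate:
  r_0 = 2 (mod 11)
  r_1 = 79 (mod 121)
  r_2 = 684 (mod 1331)
Final: r = 684 with f(r) ≡ 0 mod 11^3.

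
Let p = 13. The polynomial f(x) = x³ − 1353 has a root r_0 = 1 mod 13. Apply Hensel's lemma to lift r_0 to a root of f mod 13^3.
r_2 = 1184 (mod 2197)

Hensel: r_{i+1} = r_i − f(r_i)/f′(r_i) mod 13^{i+2}, where f′(x) = 3x². Iterate:
  r_0 = 1 (mod 13)
  r_1 = 1 (mod 169)
  r_2 = 1184 (mod 2197)
Final: r = 1184 with f(r) ≡ 0 mod 13^3.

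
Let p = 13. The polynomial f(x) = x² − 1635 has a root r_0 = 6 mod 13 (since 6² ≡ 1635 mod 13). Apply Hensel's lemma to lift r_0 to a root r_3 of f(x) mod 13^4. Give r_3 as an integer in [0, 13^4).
r_3 = 10068 (mod 28561)

Hensel's recurrence: r_{i+1} = r_i − f(r_i)·(f′(r_i))^{-1} mod 13^{i+2}, with f′(x) = 2x. Iterate:
  r_0 = 6 (mod 13)
  r_1 = 97 (mod 169)
  r_2 = 1280 (mod 2197)
  r_3 = 10068 (mod 28561)
Final: r_3 = 10068, and one checks f(r_3) ≡ 0 mod 13^4.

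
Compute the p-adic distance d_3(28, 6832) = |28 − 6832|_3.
d_3(28, 6832) = 1/243

Step 1 — x − y = 28 − 6832 = -6804. Step 2 — v_3(-6804) = 5 (factor: -6804 = −(3^5 · 28); the sign does not affect v_p). Step 3 — |x − y|_3 = 3^{-5} = 1/243.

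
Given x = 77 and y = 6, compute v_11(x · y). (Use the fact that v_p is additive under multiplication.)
v_11(462) = 1

v_p(x) = 1 (factor: 77 = 11^1 · 7); v_p(y) = 0 (factor: 6 = 11^0 · 6). Additivity: v_p(xy) = v_p(x) + v_p(y) = 1 + 0 = 1. (Direct check: xy = 462 = 11^1 · (42).)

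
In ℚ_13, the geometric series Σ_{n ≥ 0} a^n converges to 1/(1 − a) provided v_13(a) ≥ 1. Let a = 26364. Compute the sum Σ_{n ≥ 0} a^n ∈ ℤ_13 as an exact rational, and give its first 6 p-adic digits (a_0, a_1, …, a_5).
Σ a^n = 1/(1 − a) = -1/26363;  first 6 digits = (1, 0, 0, 12, 0, 0)

v_13(a) = 3 ≥ 1, so the series converges in ℤ_13 to 1/(1 − a) = 1/(1 − 26364) = -1/26363. Expand this rational in ℤ_13: compute digits iteratively via d_i = x_i mod 13, x_{i+1} = (x_i − d_i)/13. The first 6 digits are (1, 0, 0, 12, 0, 0).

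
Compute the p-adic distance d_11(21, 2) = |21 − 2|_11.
d_11(21, 2) = 1

Step 1 — x − y = 21 − 2 = 19. Step 2 — v_11(19) = 0 (factor: 19 = (11^0 · 19); the sign does not affect v_p). Step 3 — |x − y|_11 = 11^{0} = 1.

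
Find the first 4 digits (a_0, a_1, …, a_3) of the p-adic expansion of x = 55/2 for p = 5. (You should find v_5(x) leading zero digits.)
(a_0, …, a_3) = (0, 3, 3, 2)

v_5(55/2) = 1, so a_0 = ... = a_0 = 0. Factor out: x = 5^1 · u with u = 11/2 a unit in ℤ_5. Expand u iteratively via a_{v+i} = u_i mod 5, u_{i+1} = (u_i − a_{v+i})/5:
  u_0 = 11/2;  a_1 = 3;  u_1 = (u_0 − 3)/5 = 1/2
  u_1 = 1/2;  a_2 = 3;  u_2 = (u_1 − 3)/5 = -1/2
  u_2 = -1/2;  a_3 = 2;  u_3 = (u_2 − 2)/5 = -1/2
Digits: (0, 3, 3, 2).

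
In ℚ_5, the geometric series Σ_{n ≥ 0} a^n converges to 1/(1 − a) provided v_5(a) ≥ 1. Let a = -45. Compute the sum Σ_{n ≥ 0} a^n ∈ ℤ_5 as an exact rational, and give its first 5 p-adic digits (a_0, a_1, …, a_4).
Σ a^n = 1/(1 − a) = 1/46;  first 5 digits = (1, 1, 4, 1, 3)

v_5(a) = 1 ≥ 1, so the series converges in ℤ_5 to 1/(1 − a) = 1/(1 − (-45)) = 1/46. Expand this rational in ℤ_5: compute digits iteratively via d_i = x_i mod 5, x_{i+1} = (x_i − d_i)/5. The first 5 digits are (1, 1, 4, 1, 3).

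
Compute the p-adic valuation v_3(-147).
v_3(-147) = 1

v_3(n) is the largest exponent k such that 3^k divides n. Factor out: -147 = -3^1 · 49. (Sign doesn't affect v_p.) So v_3(-147) = 1.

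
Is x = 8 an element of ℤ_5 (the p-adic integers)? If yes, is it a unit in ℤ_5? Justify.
x ∈ ℤ_5^× (unit); v_5(x) = 0

ℤ_5 = {x ∈ ℚ_5 : v_5(x) ≥ 0} and ℤ_5^× = {x ∈ ℤ_5 : v_5(x) = 0}. Here v_5(8) = v_5(num) − v_5(den) = 0; compare against these criteria.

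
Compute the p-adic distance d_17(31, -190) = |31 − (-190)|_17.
d_17(31, -190) = 1/17

Step 1 — x − y = 31 − (-190) = 221. Step 2 — v_17(221) = 1 (factor: 221 = (17^1 · 13); the sign does not affect v_p). Step 3 — |x − y|_17 = 17^{-1} = 1/17.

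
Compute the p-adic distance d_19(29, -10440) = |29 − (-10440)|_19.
d_19(29, -10440) = 1/361

Step 1 — x − y = 29 − (-10440) = 10469. Step 2 — v_19(10469) = 2 (factor: 10469 = (19^2 · 29); the sign does not affect v_p). Step 3 — |x − y|_19 = 19^{-2} = 1/361.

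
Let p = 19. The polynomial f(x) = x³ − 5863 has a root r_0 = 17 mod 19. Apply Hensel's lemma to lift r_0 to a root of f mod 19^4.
r_3 = 30360 (mod 130321)

Hensel: r_{i+1} = r_i − f(r_i)/f′(r_i) mod 19^{i+2}, where f′(x) = 3x². Iterate:
  r_0 = 17 (mod 19)
  r_1 = 36 (mod 361)
  r_2 = 2924 (mod 6859)
  r_3 = 30360 (mod 130321)
Final: r = 30360 with f(r) ≡ 0 mod 19^4.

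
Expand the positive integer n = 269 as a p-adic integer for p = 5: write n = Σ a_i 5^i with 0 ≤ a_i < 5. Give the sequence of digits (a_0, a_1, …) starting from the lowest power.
(a_0, a_1, …) = (4, 3, 0, 2)

Repeated division by 5 gives the digits low-to-high: 269 = 4 + 3·5^1 + 2·5^3. Digit sequence: (4, 3, 0, 2).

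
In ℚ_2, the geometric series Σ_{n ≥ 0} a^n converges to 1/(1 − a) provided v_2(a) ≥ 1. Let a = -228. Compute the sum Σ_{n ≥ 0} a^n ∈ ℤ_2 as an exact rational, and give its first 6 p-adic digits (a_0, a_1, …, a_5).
Σ a^n = 1/(1 − a) = 1/229;  first 6 digits = (1, 0, 1, 1, 0, 1)

v_2(a) = 2 ≥ 1, so the series converges in ℤ_2 to 1/(1 − a) = 1/(1 − (-228)) = 1/229. Expand this rational in ℤ_2: compute digits iteratively via d_i = x_i mod 2, x_{i+1} = (x_i − d_i)/2. The first 6 digits are (1, 0, 1, 1, 0, 1).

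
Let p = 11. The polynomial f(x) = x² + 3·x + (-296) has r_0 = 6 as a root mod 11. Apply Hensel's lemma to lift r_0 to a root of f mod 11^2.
r_1 = 6 (mod 121)

Hensel: r_{i+1} = r_i − f(r_i)·(f′(r_i))^{-1} mod 11^{i+2}, f′(x) = 2x + 3. Iterate:
  r_0 = 6 (mod 11)
  r_1 = 6 (mod 121)
Final: r = 6 satisfies f(r) ≡ 0 mod 11^2.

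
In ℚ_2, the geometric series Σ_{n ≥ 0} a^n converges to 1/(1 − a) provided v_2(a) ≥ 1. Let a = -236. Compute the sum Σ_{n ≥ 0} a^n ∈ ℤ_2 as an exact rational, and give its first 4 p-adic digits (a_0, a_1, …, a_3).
Σ a^n = 1/(1 − a) = 1/237;  first 4 digits = (1, 0, 1, 0)

v_2(a) = 2 ≥ 1, so the series converges in ℤ_2 to 1/(1 − a) = 1/(1 − (-236)) = 1/237. Expand this rational in ℤ_2: compute digits iteratively via d_i = x_i mod 2, x_{i+1} = (x_i − d_i)/2. The first 4 digits are (1, 0, 1, 0).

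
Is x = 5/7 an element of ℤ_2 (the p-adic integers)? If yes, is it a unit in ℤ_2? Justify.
x ∈ ℤ_2^× (unit); v_2(x) = 0

ℤ_2 = {x ∈ ℚ_2 : v_2(x) ≥ 0} and ℤ_2^× = {x ∈ ℤ_2 : v_2(x) = 0}. Here v_2(5/7) = v_2(num) − v_2(den) = 0; compare against these criteria.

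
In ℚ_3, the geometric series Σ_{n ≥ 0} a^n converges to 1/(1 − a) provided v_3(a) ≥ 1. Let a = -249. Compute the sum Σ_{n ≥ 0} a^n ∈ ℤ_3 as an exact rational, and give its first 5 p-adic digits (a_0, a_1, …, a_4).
Σ a^n = 1/(1 − a) = 1/250;  first 5 digits = (1, 1, 0, 2, 1)

v_3(a) = 1 ≥ 1, so the series converges in ℤ_3 to 1/(1 − a) = 1/(1 − (-249)) = 1/250. Expand this rational in ℤ_3: compute digits iteratively via d_i = x_i mod 3, x_{i+1} = (x_i − d_i)/3. The first 5 digits are (1, 1, 0, 2, 1).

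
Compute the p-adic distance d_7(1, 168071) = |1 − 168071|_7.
d_7(1, 168071) = 1/16807

Step 1 — x − y = 1 − 168071 = -168070. Step 2 — v_7(-168070) = 5 (factor: -168070 = −(7^5 · 10); the sign does not affect v_p). Step 3 — |x − y|_7 = 7^{-5} = 1/16807.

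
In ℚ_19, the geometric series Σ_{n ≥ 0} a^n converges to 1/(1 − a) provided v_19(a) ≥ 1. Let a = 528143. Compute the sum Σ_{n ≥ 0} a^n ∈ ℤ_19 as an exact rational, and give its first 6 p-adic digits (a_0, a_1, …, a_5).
Σ a^n = 1/(1 − a) = -1/528142;  first 6 digits = (1, 0, 0, 1, 4, 0)

v_19(a) = 3 ≥ 1, so the series converges in ℤ_19 to 1/(1 − a) = 1/(1 − 528143) = -1/528142. Expand this rational in ℤ_19: compute digits iteratively via d_i = x_i mod 19, x_{i+1} = (x_i − d_i)/19. The first 6 digits are (1, 0, 0, 1, 4, 0).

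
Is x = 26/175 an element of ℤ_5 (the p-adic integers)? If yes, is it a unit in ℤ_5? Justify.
x ∉ ℤ_5 (v_5(x) = -2 < 0)

ℤ_5 = {x ∈ ℚ_5 : v_5(x) ≥ 0} and ℤ_5^× = {x ∈ ℤ_5 : v_5(x) = 0}. Here v_5(26/175) = v_5(num) − v_5(den) = -2; compare against these criteria.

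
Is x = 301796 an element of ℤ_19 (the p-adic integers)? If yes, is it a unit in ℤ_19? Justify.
x ∈ ℤ_19 but not a unit; v_19(x) = 3 > 0

ℤ_19 = {x ∈ ℚ_19 : v_19(x) ≥ 0} and ℤ_19^× = {x ∈ ℤ_19 : v_19(x) = 0}. Here v_19(301796) = v_19(num) − v_19(den) = 3; compare against these criteria.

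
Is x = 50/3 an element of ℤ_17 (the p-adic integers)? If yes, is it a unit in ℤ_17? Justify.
x ∈ ℤ_17^× (unit); v_17(x) = 0

ℤ_17 = {x ∈ ℚ_17 : v_17(x) ≥ 0} and ℤ_17^× = {x ∈ ℤ_17 : v_17(x) = 0}. Here v_17(50/3) = v_17(num) − v_17(den) = 0; compare against these criteria.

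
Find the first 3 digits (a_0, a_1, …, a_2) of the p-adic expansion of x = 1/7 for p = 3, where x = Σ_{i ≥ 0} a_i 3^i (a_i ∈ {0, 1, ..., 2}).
(a_0, …, a_2) = (1, 1, 0)

v_3(1/7) = 0 (numerator and denominator both coprime to 3), so x ∈ ℤ_3^×. Compute digits iteratively via a_i = x_i mod 3, x_{i+1} = (x_i − a_i)/3, with x_0 = x:
  x_0 = 1/7;  a_0 = 1;  x_1 = (x_0 − 1)/3 = -2/7
  x_1 = -2/7;  a_1 = 1;  x_2 = (x_1 − 1)/3 = -3/7
  x_2 = -3/7;  a_2 = 0;  x_3 = (x_2 − 0)/3 = -1/7
Digits: (1, 1, 0).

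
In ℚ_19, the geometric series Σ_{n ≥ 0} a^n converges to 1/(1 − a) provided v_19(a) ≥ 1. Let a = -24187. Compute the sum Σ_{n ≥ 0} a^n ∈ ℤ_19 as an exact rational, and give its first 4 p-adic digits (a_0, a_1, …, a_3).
Σ a^n = 1/(1 − a) = 1/24188;  first 4 digits = (1, 0, 9, 15)

v_19(a) = 2 ≥ 1, so the series converges in ℤ_19 to 1/(1 − a) = 1/(1 − (-24187)) = 1/24188. Expand this rational in ℤ_19: compute digits iteratively via d_i = x_i mod 19, x_{i+1} = (x_i − d_i)/19. The first 4 digits are (1, 0, 9, 15).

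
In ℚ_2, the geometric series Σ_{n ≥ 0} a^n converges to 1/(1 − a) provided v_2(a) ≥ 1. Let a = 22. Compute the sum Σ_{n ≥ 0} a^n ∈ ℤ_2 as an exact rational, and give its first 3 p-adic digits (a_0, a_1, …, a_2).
Σ a^n = 1/(1 − a) = -1/21;  first 3 digits = (1, 1, 0)

v_2(a) = 1 ≥ 1, so the series converges in ℤ_2 to 1/(1 − a) = 1/(1 − 22) = -1/21. Expand this rational in ℤ_2: compute digits iteratively via d_i = x_i mod 2, x_{i+1} = (x_i − d_i)/2. The first 3 digits are (1, 1, 0).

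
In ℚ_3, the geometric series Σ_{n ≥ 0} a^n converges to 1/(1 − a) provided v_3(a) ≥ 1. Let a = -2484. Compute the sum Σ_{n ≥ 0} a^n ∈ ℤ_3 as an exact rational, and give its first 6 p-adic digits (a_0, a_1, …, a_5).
Σ a^n = 1/(1 − a) = 1/2485;  first 6 digits = (1, 0, 0, 1, 2, 1)

v_3(a) = 3 ≥ 1, so the series converges in ℤ_3 to 1/(1 − a) = 1/(1 − (-2484)) = 1/2485. Expand this rational in ℤ_3: compute digits iteratively via d_i = x_i mod 3, x_{i+1} = (x_i − d_i)/3. The first 6 digits are (1, 0, 0, 1, 2, 1).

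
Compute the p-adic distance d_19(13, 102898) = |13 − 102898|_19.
d_19(13, 102898) = 1/6859

Step 1 — x − y = 13 − 102898 = -102885. Step 2 — v_19(-102885) = 3 (factor: -102885 = −(19^3 · 15); the sign does not affect v_p). Step 3 — |x − y|_19 = 19^{-3} = 1/6859.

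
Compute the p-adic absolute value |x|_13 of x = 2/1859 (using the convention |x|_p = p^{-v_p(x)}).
|2/1859|_13 = 169

Step 1 — compute v_13(x) by factoring powers of 13 out of the numerator and denominator: v_13(2/1859) = -2. Step 2 — apply |x|_p = p^{-v_p(x)} = 13^{2} = 169.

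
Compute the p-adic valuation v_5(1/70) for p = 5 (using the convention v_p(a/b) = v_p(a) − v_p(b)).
v_5(1/70) = -1

Factor powers of 5 from the numerator and denominator of the reduced fraction: 1 = 5^0 · 1 and 70 = 5^1 · 14. Apply v_p(a/b) = v_p(a) − v_p(b): v_5(1/70) = 0 − 1 = -1.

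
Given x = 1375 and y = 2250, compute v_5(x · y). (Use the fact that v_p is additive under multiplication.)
v_5(3093750) = 6

v_p(x) = 3 (factor: 1375 = 5^3 · 11); v_p(y) = 3 (factor: 2250 = 5^3 · 18). Additivity: v_p(xy) = v_p(x) + v_p(y) = 3 + 3 = 6. (Direct check: xy = 3093750 = 5^6 · (198).)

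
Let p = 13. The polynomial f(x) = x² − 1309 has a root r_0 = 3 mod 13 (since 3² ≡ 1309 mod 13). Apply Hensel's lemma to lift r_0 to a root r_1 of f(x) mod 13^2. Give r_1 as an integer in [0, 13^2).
r_1 = 107 (mod 169)

Hensel's recurrence: r_{i+1} = r_i − f(r_i)·(f′(r_i))^{-1} mod 13^{i+2}, with f′(x) = 2x. Iterate:
  r_0 = 3 (mod 13)
  r_1 = 107 (mod 169)
Final: r_1 = 107, and one checks f(r_1) ≡ 0 mod 13^2.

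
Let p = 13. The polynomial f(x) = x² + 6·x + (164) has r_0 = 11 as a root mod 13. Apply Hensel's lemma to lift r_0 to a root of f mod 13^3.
r_2 = 1272 (mod 2197)

Hensel: r_{i+1} = r_i − f(r_i)·(f′(r_i))^{-1} mod 13^{i+2}, f′(x) = 2x + 6. Iterate:
  r_0 = 11 (mod 13)
  r_1 = 89 (mod 169)
  r_2 = 1272 (mod 2197)
Final: r = 1272 satisfies f(r) ≡ 0 mod 13^3.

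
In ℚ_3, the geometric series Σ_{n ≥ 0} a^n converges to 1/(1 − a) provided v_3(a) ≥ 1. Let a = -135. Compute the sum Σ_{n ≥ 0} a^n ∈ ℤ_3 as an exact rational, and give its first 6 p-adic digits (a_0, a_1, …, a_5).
Σ a^n = 1/(1 − a) = 1/136;  first 6 digits = (1, 0, 0, 1, 1, 2)

v_3(a) = 3 ≥ 1, so the series converges in ℤ_3 to 1/(1 − a) = 1/(1 − (-135)) = 1/136. Expand this rational in ℤ_3: compute digits iteratively via d_i = x_i mod 3, x_{i+1} = (x_i − d_i)/3. The first 6 digits are (1, 0, 0, 1, 1, 2).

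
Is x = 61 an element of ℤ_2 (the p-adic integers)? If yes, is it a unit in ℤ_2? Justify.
x ∈ ℤ_2^× (unit); v_2(x) = 0

ℤ_2 = {x ∈ ℚ_2 : v_2(x) ≥ 0} and ℤ_2^× = {x ∈ ℤ_2 : v_2(x) = 0}. Here v_2(61) = v_2(num) − v_2(den) = 0; compare against these criteria.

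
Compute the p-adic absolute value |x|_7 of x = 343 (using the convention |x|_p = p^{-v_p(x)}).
|343|_7 = 1/343

Step 1 — compute v_7(x) by factoring powers of 7 out of the numerator and denominator: v_7(343) = 3. Step 2 — apply |x|_p = p^{-v_p(x)} = 7^{-3} = 1/343.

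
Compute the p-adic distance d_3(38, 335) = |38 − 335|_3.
d_3(38, 335) = 1/27

Step 1 — x − y = 38 − 335 = -297. Step 2 — v_3(-297) = 3 (factor: -297 = −(3^3 · 11); the sign does not affect v_p). Step 3 — |x − y|_3 = 3^{-3} = 1/27.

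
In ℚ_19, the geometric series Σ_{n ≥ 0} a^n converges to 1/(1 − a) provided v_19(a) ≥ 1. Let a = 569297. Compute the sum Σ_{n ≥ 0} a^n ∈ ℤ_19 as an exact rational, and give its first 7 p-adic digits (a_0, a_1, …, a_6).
Σ a^n = 1/(1 − a) = -1/569296;  first 7 digits = (1, 0, 0, 7, 4, 0, 11)

v_19(a) = 3 ≥ 1, so the series converges in ℤ_19 to 1/(1 − a) = 1/(1 − 569297) = -1/569296. Expand this rational in ℤ_19: compute digits iteratively via d_i = x_i mod 19, x_{i+1} = (x_i − d_i)/19. The first 7 digits are (1, 0, 0, 7, 4, 0, 11).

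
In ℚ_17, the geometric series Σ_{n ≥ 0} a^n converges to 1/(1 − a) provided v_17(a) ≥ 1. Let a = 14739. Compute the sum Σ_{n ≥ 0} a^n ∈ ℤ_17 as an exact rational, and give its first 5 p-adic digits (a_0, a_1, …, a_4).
Σ a^n = 1/(1 − a) = -1/14738;  first 5 digits = (1, 0, 0, 3, 0)

v_17(a) = 3 ≥ 1, so the series converges in ℤ_17 to 1/(1 − a) = 1/(1 − 14739) = -1/14738. Expand this rational in ℤ_17: compute digits iteratively via d_i = x_i mod 17, x_{i+1} = (x_i − d_i)/17. The first 5 digits are (1, 0, 0, 3, 0).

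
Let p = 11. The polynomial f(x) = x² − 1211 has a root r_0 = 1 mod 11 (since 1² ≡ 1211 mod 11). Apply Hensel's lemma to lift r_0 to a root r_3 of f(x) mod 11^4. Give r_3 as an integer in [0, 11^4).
r_3 = 606 (mod 14641)

Hensel's recurrence: r_{i+1} = r_i − f(r_i)·(f′(r_i))^{-1} mod 11^{i+2}, with f′(x) = 2x. Iterate:
  r_0 = 1 (mod 11)
  r_1 = 1 (mod 121)
  r_2 = 606 (mod 1331)
  r_3 = 606 (mod 14641)
Final: r_3 = 606, and one checks f(r_3) ≡ 0 mod 11^4.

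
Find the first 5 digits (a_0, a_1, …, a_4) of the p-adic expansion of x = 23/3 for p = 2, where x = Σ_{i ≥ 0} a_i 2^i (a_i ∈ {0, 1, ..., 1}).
(a_0, …, a_4) = (1, 0, 1, 1, 1)

v_2(23/3) = 0 (numerator and denominator both coprime to 2), so x ∈ ℤ_2^×. Compute digits iteratively via a_i = x_i mod 2, x_{i+1} = (x_i − a_i)/2, with x_0 = x:
  x_0 = 23/3;  a_0 = 1;  x_1 = (x_0 − 1)/2 = 10/3
  x_1 = 10/3;  a_1 = 0;  x_2 = (x_1 − 0)/2 = 5/3
  x_2 = 5/3;  a_2 = 1;  x_3 = (x_2 − 1)/2 = 1/3
  x_3 = 1/3;  a_3 = 1;  x_4 = (x_3 − 1)/2 = -1/3
  x_4 = -1/3;  a_4 = 1;  x_5 = (x_4 − 1)/2 = -2/3
Digits: (1, 0, 1, 1, 1).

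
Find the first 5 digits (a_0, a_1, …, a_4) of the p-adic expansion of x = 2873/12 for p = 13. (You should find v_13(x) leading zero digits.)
(a_0, …, a_4) = (0, 0, 9, 7, 7)

v_13(2873/12) = 2, so a_0 = ... = a_1 = 0. Factor out: x = 13^2 · u with u = 17/12 a unit in ℤ_13. Expand u iteratively via a_{v+i} = u_i mod 13, u_{i+1} = (u_i − a_{v+i})/13:
  u_0 = 17/12;  a_2 = 9;  u_1 = (u_0 − 9)/13 = -7/12
  u_1 = -7/12;  a_3 = 7;  u_2 = (u_1 − 7)/13 = -7/12
  u_2 = -7/12;  a_4 = 7;  u_3 = (u_2 − 7)/13 = -7/12
Digits: (0, 0, 9, 7, 7).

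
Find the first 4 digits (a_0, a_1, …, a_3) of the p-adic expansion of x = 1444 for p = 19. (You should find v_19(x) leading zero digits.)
(a_0, …, a_3) = (0, 0, 4, 0)

v_19(1444) = 2, so a_0 = ... = a_1 = 0. Factor out: x = 19^2 · u with u = 4 a unit in ℤ_19. Expand u iteratively via a_{v+i} = u_i mod 19, u_{i+1} = (u_i − a_{v+i})/19:
  u_0 = 4;  a_2 = 4;  u_1 = (u_0 − 4)/19 = 0
  u_1 = 0;  a_3 = 0;  u_2 = (u_1 − 0)/19 = 0
Digits: (0, 0, 4, 0).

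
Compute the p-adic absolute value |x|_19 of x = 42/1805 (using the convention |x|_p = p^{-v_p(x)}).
|42/1805|_19 = 361

Step 1 — compute v_19(x) by factoring powers of 19 out of the numerator and denominator: v_19(42/1805) = -2. Step 2 — apply |x|_p = p^{-v_p(x)} = 19^{2} = 361.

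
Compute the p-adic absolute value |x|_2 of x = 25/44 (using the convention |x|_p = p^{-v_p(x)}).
|25/44|_2 = 4

Step 1 — compute v_2(x) by factoring powers of 2 out of the numerator and denominator: v_2(25/44) = -2. Step 2 — apply |x|_p = p^{-v_p(x)} = 2^{2} = 4.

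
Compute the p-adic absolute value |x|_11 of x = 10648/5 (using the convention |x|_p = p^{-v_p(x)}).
|10648/5|_11 = 1/1331

Step 1 — compute v_11(x) by factoring powers of 11 out of the numerator and denominator: v_11(10648/5) = 3. Step 2 — apply |x|_p = p^{-v_p(x)} = 11^{-3} = 1/1331.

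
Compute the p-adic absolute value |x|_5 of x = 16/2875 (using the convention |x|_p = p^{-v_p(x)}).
|16/2875|_5 = 125

Step 1 — compute v_5(x) by factoring powers of 5 out of the numerator and denominator: v_5(16/2875) = -3. Step 2 — apply |x|_p = p^{-v_p(x)} = 5^{3} = 125.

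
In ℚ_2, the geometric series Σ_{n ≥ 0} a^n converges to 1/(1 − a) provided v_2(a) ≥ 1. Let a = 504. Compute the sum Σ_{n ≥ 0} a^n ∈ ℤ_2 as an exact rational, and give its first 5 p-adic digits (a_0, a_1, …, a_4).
Σ a^n = 1/(1 − a) = -1/503;  first 5 digits = (1, 0, 0, 1, 1)

v_2(a) = 3 ≥ 1, so the series converges in ℤ_2 to 1/(1 − a) = 1/(1 − 504) = -1/503. Expand this rational in ℤ_2: compute digits iteratively via d_i = x_i mod 2, x_{i+1} = (x_i − d_i)/2. The first 5 digits are (1, 0, 0, 1, 1).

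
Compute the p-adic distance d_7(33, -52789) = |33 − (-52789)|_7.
d_7(33, -52789) = 1/2401

Step 1 — x − y = 33 − (-52789) = 52822. Step 2 — v_7(52822) = 4 (factor: 52822 = (7^4 · 22); the sign does not affect v_p). Step 3 — |x − y|_7 = 7^{-4} = 1/2401.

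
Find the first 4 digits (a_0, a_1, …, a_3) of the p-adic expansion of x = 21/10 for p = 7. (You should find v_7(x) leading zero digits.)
(a_0, …, a_3) = (0, 1, 2, 6)

v_7(21/10) = 1, so a_0 = ... = a_0 = 0. Factor out: x = 7^1 · u with u = 3/10 a unit in ℤ_7. Expand u iteratively via a_{v+i} = u_i mod 7, u_{i+1} = (u_i − a_{v+i})/7:
  u_0 = 3/10;  a_1 = 1;  u_1 = (u_0 − 1)/7 = -1/10
  u_1 = -1/10;  a_2 = 2;  u_2 = (u_1 − 2)/7 = -3/10
  u_2 = -3/10;  a_3 = 6;  u_3 = (u_2 − 6)/7 = -9/10
Digits: (0, 1, 2, 6).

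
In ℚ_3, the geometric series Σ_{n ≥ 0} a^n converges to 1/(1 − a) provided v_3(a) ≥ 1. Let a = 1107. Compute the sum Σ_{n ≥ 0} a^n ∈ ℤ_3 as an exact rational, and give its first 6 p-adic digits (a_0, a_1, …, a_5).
Σ a^n = 1/(1 − a) = -1/1106;  first 6 digits = (1, 0, 0, 2, 1, 1)

v_3(a) = 3 ≥ 1, so the series converges in ℤ_3 to 1/(1 − a) = 1/(1 − 1107) = -1/1106. Expand this rational in ℤ_3: compute digits iteratively via d_i = x_i mod 3, x_{i+1} = (x_i − d_i)/3. The first 6 digits are (1, 0, 0, 2, 1, 1).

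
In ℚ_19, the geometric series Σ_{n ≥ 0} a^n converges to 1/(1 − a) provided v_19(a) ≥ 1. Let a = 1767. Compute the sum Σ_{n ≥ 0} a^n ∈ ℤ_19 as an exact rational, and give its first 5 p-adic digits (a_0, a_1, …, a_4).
Σ a^n = 1/(1 − a) = -1/1766;  first 5 digits = (1, 17, 8, 10, 4)

v_19(a) = 1 ≥ 1, so the series converges in ℤ_19 to 1/(1 − a) = 1/(1 − 1767) = -1/1766. Expand this rational in ℤ_19: compute digits iteratively via d_i = x_i mod 19, x_{i+1} = (x_i − d_i)/19. The first 5 digits are (1, 17, 8, 10, 4).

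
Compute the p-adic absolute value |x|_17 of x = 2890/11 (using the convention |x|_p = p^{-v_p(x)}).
|2890/11|_17 = 1/289

Step 1 — compute v_17(x) by factoring powers of 17 out of the numerator and denominator: v_17(2890/11) = 2. Step 2 — apply |x|_p = p^{-v_p(x)} = 17^{-2} = 1/289.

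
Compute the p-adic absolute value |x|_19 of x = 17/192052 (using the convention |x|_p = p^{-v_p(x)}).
|17/192052|_19 = 6859

Step 1 — compute v_19(x) by factoring powers of 19 out of the numerator and denominator: v_19(17/192052) = -3. Step 2 — apply |x|_p = p^{-v_p(x)} = 19^{3} = 6859.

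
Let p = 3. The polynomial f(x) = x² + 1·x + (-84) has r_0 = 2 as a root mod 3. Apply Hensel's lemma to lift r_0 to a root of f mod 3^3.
r_2 = 5 (mod 27)

Hensel: r_{i+1} = r_i − f(r_i)·(f′(r_i))^{-1} mod 3^{i+2}, f′(x) = 2x + 1. Iterate:
  r_0 = 2 (mod 3)
  r_1 = 5 (mod 9)
  r_2 = 5 (mod 27)
Final: r = 5 satisfies f(r) ≡ 0 mod 3^3.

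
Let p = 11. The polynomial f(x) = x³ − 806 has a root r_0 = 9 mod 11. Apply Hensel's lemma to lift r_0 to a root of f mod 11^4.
r_3 = 10371 (mod 14641)

Hensel: r_{i+1} = r_i − f(r_i)/f′(r_i) mod 11^{i+2}, where f′(x) = 3x². Iterate:
  r_0 = 9 (mod 11)
  r_1 = 86 (mod 121)
  r_2 = 1054 (mod 1331)
  r_3 = 10371 (mod 14641)
Final: r = 10371 with f(r) ≡ 0 mod 11^4.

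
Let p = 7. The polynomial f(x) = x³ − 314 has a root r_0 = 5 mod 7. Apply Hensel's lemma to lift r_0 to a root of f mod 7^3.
r_2 = 180 (mod 343)

Hensel: r_{i+1} = r_i − f(r_i)/f′(r_i) mod 7^{i+2}, where f′(x) = 3x². Iterate:
  r_0 = 5 (mod 7)
  r_1 = 33 (mod 49)
  r_2 = 180 (mod 343)
Final: r = 180 with f(r) ≡ 0 mod 7^3.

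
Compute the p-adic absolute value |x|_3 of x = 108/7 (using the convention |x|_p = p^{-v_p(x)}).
|108/7|_3 = 1/27

Step 1 — compute v_3(x) by factoring powers of 3 out of the numerator and denominator: v_3(108/7) = 3. Step 2 — apply |x|_p = p^{-v_p(x)} = 3^{-3} = 1/27.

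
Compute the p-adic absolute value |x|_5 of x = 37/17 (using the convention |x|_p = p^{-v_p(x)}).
|37/17|_5 = 1

Step 1 — compute v_5(x) by factoring powers of 5 out of the numerator and denominator: v_5(37/17) = 0. Step 2 — apply |x|_p = p^{-v_p(x)} = 5^{0} = 1.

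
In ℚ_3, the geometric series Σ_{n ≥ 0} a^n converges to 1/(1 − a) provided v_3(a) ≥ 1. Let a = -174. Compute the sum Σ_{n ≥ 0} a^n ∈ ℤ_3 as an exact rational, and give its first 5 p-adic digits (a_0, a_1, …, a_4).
Σ a^n = 1/(1 − a) = 1/175;  first 5 digits = (1, 2, 2, 0, 0)

v_3(a) = 1 ≥ 1, so the series converges in ℤ_3 to 1/(1 − a) = 1/(1 − (-174)) = 1/175. Expand this rational in ℤ_3: compute digits iteratively via d_i = x_i mod 3, x_{i+1} = (x_i − d_i)/3. The first 5 digits are (1, 2, 2, 0, 0).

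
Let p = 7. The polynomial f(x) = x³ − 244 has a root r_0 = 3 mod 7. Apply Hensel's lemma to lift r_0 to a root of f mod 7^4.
r_3 = 423 (mod 2401)

Hensel: r_{i+1} = r_i − f(r_i)/f′(r_i) mod 7^{i+2}, where f′(x) = 3x². Iterate:
  r_0 = 3 (mod 7)
  r_1 = 31 (mod 49)
  r_2 = 80 (mod 343)
  r_3 = 423 (mod 2401)
Final: r = 423 with f(r) ≡ 0 mod 7^4.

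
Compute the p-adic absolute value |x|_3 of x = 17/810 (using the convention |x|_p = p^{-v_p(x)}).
|17/810|_3 = 81

Step 1 — compute v_3(x) by factoring powers of 3 out of the numerator and denominator: v_3(17/810) = -4. Step 2 — apply |x|_p = p^{-v_p(x)} = 3^{4} = 81.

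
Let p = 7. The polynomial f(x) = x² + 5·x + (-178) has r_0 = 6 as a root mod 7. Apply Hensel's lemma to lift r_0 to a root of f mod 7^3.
r_2 = 27 (mod 343)

Hensel: r_{i+1} = r_i − f(r_i)·(f′(r_i))^{-1} mod 7^{i+2}, f′(x) = 2x + 5. Iterate:
  r_0 = 6 (mod 7)
  r_1 = 27 (mod 49)
  r_2 = 27 (mod 343)
Final: r = 27 satisfies f(r) ≡ 0 mod 7^3.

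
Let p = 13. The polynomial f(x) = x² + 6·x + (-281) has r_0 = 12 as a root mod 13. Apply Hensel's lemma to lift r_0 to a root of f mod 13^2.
r_1 = 155 (mod 169)

Hensel: r_{i+1} = r_i − f(r_i)·(f′(r_i))^{-1} mod 13^{i+2}, f′(x) = 2x + 6. Iterate:
  r_0 = 12 (mod 13)
  r_1 = 155 (mod 169)
Final: r = 155 satisfies f(r) ≡ 0 mod 13^2.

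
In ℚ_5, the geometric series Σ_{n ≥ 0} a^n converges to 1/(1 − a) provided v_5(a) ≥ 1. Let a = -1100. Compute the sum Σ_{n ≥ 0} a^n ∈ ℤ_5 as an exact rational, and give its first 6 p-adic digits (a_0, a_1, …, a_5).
Σ a^n = 1/(1 − a) = 1/1101;  first 6 digits = (1, 0, 1, 1, 4, 1)

v_5(a) = 2 ≥ 1, so the series converges in ℤ_5 to 1/(1 − a) = 1/(1 − (-1100)) = 1/1101. Expand this rational in ℤ_5: compute digits iteratively via d_i = x_i mod 5, x_{i+1} = (x_i − d_i)/5. The first 6 digits are (1, 0, 1, 1, 4, 1).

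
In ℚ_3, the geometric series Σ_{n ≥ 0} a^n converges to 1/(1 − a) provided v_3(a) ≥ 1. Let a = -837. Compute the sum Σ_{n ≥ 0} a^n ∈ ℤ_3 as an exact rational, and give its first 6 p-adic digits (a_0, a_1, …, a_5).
Σ a^n = 1/(1 − a) = 1/838;  first 6 digits = (1, 0, 0, 2, 1, 2)

v_3(a) = 3 ≥ 1, so the series converges in ℤ_3 to 1/(1 − a) = 1/(1 − (-837)) = 1/838. Expand this rational in ℤ_3: compute digits iteratively via d_i = x_i mod 3, x_{i+1} = (x_i − d_i)/3. The first 6 digits are (1, 0, 0, 2, 1, 2).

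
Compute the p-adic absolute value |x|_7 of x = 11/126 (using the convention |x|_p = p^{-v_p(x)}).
|11/126|_7 = 7

Step 1 — compute v_7(x) by factoring powers of 7 out of the numerator and denominator: v_7(11/126) = -1. Step 2 — apply |x|_p = p^{-v_p(x)} = 7^{1} = 7.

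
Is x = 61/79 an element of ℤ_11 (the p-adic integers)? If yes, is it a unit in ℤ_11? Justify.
x ∈ ℤ_11^× (unit); v_11(x) = 0

ℤ_11 = {x ∈ ℚ_11 : v_11(x) ≥ 0} and ℤ_11^× = {x ∈ ℤ_11 : v_11(x) = 0}. Here v_11(61/79) = v_11(num) − v_11(den) = 0; compare against these criteria.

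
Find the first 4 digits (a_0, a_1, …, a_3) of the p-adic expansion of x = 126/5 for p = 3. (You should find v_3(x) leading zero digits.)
(a_0, …, a_3) = (0, 0, 1, 0)

v_3(126/5) = 2, so a_0 = ... = a_1 = 0. Factor out: x = 3^2 · u with u = 14/5 a unit in ℤ_3. Expand u iteratively via a_{v+i} = u_i mod 3, u_{i+1} = (u_i − a_{v+i})/3:
  u_0 = 14/5;  a_2 = 1;  u_1 = (u_0 − 1)/3 = 3/5
  u_1 = 3/5;  a_3 = 0;  u_2 = (u_1 − 0)/3 = 1/5
Digits: (0, 0, 1, 0).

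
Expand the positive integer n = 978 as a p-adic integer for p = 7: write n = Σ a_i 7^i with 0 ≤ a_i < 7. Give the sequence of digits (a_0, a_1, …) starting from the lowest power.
(a_0, a_1, …) = (5, 6, 5, 2)

Repeated division by 7 gives the digits low-to-high: 978 = 5 + 6·7^1 + 5·7^2 + 2·7^3. Digit sequence: (5, 6, 5, 2).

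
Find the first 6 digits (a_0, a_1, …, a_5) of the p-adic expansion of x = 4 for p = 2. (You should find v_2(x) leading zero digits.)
(a_0, …, a_5) = (0, 0, 1, 0, 0, 0)

v_2(4) = 2, so a_0 = ... = a_1 = 0. Factor out: x = 2^2 · u with u = 1 a unit in ℤ_2. Expand u iteratively via a_{v+i} = u_i mod 2, u_{i+1} = (u_i − a_{v+i})/2:
  u_0 = 1;  a_2 = 1;  u_1 = (u_0 − 1)/2 = 0
  u_1 = 0;  a_3 = 0;  u_2 = (u_1 − 0)/2 = 0
  u_2 = 0;  a_4 = 0;  u_3 = (u_2 − 0)/2 = 0
  u_3 = 0;  a_5 = 0;  u_4 = (u_3 − 0)/2 = 0
Digits: (0, 0, 1, 0, 0, 0).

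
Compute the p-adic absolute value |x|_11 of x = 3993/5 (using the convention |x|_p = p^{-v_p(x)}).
|3993/5|_11 = 1/1331

Step 1 — compute v_11(x) by factoring powers of 11 out of the numerator and denominator: v_11(3993/5) = 3. Step 2 — apply |x|_p = p^{-v_p(x)} = 11^{-3} = 1/1331.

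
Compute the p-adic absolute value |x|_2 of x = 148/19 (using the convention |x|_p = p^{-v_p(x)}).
|148/19|_2 = 1/4

Step 1 — compute v_2(x) by factoring powers of 2 out of the numerator and denominator: v_2(148/19) = 2. Step 2 — apply |x|_p = p^{-v_p(x)} = 2^{-2} = 1/4.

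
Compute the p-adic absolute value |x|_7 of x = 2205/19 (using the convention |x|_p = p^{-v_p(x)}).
|2205/19|_7 = 1/49

Step 1 — compute v_7(x) by factoring powers of 7 out of the numerator and denominator: v_7(2205/19) = 2. Step 2 — apply |x|_p = p^{-v_p(x)} = 7^{-2} = 1/49.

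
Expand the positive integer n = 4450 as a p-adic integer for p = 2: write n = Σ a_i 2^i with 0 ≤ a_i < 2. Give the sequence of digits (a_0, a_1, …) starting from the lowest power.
(a_0, a_1, …) = (0, 1, 0, 0, 0, 1, 1, 0, 1, 0, 0, 0, 1)

Repeated division by 2 gives the digits low-to-high: 4450 = 1·2^1 + 1·2^5 + 1·2^6 + 1·2^8 + 1·2^12. Digit sequence: (0, 1, 0, 0, 0, 1, 1, 0, 1, 0, 0, 0, 1).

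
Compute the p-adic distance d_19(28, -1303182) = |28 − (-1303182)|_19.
d_19(28, -1303182) = 1/130321

Step 1 — x − y = 28 − (-1303182) = 1303210. Step 2 — v_19(1303210) = 4 (factor: 1303210 = (19^4 · 10); the sign does not affect v_p). Step 3 — |x − y|_19 = 19^{-4} = 1/130321.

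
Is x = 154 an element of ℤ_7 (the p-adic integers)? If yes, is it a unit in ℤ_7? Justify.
x ∈ ℤ_7 but not a unit; v_7(x) = 1 > 0

ℤ_7 = {x ∈ ℚ_7 : v_7(x) ≥ 0} and ℤ_7^× = {x ∈ ℤ_7 : v_7(x) = 0}. Here v_7(154) = v_7(num) − v_7(den) = 1; compare against these criteria.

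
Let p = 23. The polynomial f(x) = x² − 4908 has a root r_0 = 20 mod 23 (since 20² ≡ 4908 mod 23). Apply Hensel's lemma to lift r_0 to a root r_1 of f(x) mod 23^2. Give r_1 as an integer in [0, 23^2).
r_1 = 503 (mod 529)

Hensel's recurrence: r_{i+1} = r_i − f(r_i)·(f′(r_i))^{-1} mod 23^{i+2}, with f′(x) = 2x. Iterate:
  r_0 = 20 (mod 23)
  r_1 = 503 (mod 529)
Final: r_1 = 503, and one checks f(r_1) ≡ 0 mod 23^2.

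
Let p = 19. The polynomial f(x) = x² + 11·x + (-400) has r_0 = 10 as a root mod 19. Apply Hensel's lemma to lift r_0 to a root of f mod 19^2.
r_1 = 86 (mod 361)

Hensel: r_{i+1} = r_i − f(r_i)·(f′(r_i))^{-1} mod 19^{i+2}, f′(x) = 2x + 11. Iterate:
  r_0 = 10 (mod 19)
  r_1 = 86 (mod 361)
Final: r = 86 satisfies f(r) ≡ 0 mod 19^2.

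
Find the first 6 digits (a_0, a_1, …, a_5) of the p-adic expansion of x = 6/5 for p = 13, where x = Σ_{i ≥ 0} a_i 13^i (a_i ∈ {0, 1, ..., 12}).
(a_0, …, a_5) = (9, 2, 5, 10, 7, 2)

v_13(6/5) = 0 (numerator and denominator both coprime to 13), so x ∈ ℤ_13^×. Compute digits iteratively via a_i = x_i mod 13, x_{i+1} = (x_i − a_i)/13, with x_0 = x:
  x_0 = 6/5;  a_0 = 9;  x_1 = (x_0 − 9)/13 = -3/5
  x_1 = -3/5;  a_1 = 2;  x_2 = (x_1 − 2)/13 = -1/5
  x_2 = -1/5;  a_2 = 5;  x_3 = (x_2 − 5)/13 = -2/5
  x_3 = -2/5;  a_3 = 10;  x_4 = (x_3 − 10)/13 = -4/5
  x_4 = -4/5;  a_4 = 7;  x_5 = (x_4 − 7)/13 = -3/5
  x_5 = -3/5;  a_5 = 2;  x_6 = (x_5 − 2)/13 = -1/5
Digits: (9, 2, 5, 10, 7, 2).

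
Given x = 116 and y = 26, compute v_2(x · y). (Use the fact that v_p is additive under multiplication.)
v_2(3016) = 3

v_p(x) = 2 (factor: 116 = 2^2 · 29); v_p(y) = 1 (factor: 26 = 2^1 · 13). Additivity: v_p(xy) = v_p(x) + v_p(y) = 2 + 1 = 3. (Direct check: xy = 3016 = 2^3 · (377).)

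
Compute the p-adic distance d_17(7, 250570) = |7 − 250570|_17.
d_17(7, 250570) = 1/83521

Step 1 — x − y = 7 − 250570 = -250563. Step 2 — v_17(-250563) = 4 (factor: -250563 = −(17^4 · 3); the sign does not affect v_p). Step 3 — |x − y|_17 = 17^{-4} = 1/83521.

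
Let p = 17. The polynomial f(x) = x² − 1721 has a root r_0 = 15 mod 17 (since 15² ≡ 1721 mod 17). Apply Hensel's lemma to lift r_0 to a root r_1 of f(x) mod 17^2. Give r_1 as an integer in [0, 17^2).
r_1 = 219 (mod 289)

Hensel's recurrence: r_{i+1} = r_i − f(r_i)·(f′(r_i))^{-1} mod 17^{i+2}, with f′(x) = 2x. Iterate:
  r_0 = 15 (mod 17)
  r_1 = 219 (mod 289)
Final: r_1 = 219, and one checks f(r_1) ≡ 0 mod 17^2.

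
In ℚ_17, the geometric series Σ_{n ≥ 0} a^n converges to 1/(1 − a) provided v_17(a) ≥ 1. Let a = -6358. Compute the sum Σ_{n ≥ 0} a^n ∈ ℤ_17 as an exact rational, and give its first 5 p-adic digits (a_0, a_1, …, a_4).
Σ a^n = 1/(1 − a) = 1/6359;  first 5 digits = (1, 0, 12, 15, 7)

v_17(a) = 2 ≥ 1, so the series converges in ℤ_17 to 1/(1 − a) = 1/(1 − (-6358)) = 1/6359. Expand this rational in ℤ_17: compute digits iteratively via d_i = x_i mod 17, x_{i+1} = (x_i − d_i)/17. The first 5 digits are (1, 0, 12, 15, 7).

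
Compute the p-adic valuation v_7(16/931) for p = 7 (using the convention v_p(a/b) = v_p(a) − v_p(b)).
v_7(16/931) = -2

Factor powers of 7 from the numerator and denominator of the reduced fraction: 16 = 7^0 · 16 and 931 = 7^2 · 19. Apply v_p(a/b) = v_p(a) − v_p(b): v_7(16/931) = 0 − 2 = -2.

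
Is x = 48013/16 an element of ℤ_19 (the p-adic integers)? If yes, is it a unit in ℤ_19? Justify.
x ∈ ℤ_19 but not a unit; v_19(x) = 3 > 0

ℤ_19 = {x ∈ ℚ_19 : v_19(x) ≥ 0} and ℤ_19^× = {x ∈ ℤ_19 : v_19(x) = 0}. Here v_19(48013/16) = v_19(num) − v_19(den) = 3; compare against these criteria.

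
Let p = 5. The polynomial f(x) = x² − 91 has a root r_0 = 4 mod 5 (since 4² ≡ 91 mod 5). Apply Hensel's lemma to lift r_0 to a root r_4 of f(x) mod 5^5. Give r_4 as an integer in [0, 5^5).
r_4 = 2279 (mod 3125)

Hensel's recurrence: r_{i+1} = r_i − f(r_i)·(f′(r_i))^{-1} mod 5^{i+2}, with f′(x) = 2x. Iterate:
  r_0 = 4 (mod 5)
  r_1 = 4 (mod 25)
  r_2 = 29 (mod 125)
  r_3 = 404 (mod 625)
  r_4 = 2279 (mod 3125)
Final: r_4 = 2279, and one checks f(r_4) ≡ 0 mod 5^5.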